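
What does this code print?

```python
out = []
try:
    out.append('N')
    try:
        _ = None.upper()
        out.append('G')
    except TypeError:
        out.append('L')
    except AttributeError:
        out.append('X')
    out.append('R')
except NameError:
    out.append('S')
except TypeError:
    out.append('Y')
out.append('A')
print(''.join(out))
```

Execution trace: 'N' (try body) → 'X' (inner except AttributeError) → 'R' (try body, no exception) → 'A' (after the try/except). Output: NXRA

Answer: NXRA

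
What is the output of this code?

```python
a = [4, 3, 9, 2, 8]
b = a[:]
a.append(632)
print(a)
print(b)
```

Key concept: slice [:] creates copy.
Step by step:
`a = [4, 3, 9, 2, 8]` → a = [4, 3, 9, 2, 8]
`b = a[:]` → b = [4, 3, 9, 2, 8]
`a.append(632)` → a = [4, 3, 9, 2, 8, 632]
`print(a)` → prints [4, 3, 9, 2, 8, 632]
`print(b)` → prints [4, 3, 9, 2, 8]

Answer:
[4, 3, 9, 2, 8, 632]
[4, 3, 9, 2, 8]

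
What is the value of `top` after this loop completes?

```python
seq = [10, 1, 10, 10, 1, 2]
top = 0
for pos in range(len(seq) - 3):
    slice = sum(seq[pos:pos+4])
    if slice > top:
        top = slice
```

Max sum of 4-element window in [10, 1, 10, 10, 1, 2]
`top` takes the values: 0 → 31

Answer: 31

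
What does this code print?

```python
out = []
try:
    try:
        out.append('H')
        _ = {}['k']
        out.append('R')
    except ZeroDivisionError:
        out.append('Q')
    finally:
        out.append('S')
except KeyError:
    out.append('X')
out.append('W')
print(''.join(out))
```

Execution trace: 'H' (try body) → 'S' (finally) → 'X' (outer except KeyError) → 'W' (after the try/except). Output: HSXW

Answer: HSXW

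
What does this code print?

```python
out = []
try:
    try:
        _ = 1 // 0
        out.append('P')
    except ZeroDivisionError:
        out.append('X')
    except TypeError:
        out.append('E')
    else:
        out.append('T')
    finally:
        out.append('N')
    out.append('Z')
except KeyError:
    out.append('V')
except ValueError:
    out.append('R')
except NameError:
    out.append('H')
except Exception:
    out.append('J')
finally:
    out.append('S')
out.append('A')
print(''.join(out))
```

Execution trace: 'X' (inner except ZeroDivisionError) → 'N' (inner finally) → 'Z' (try body, no exception) → 'S' (finally) → 'A' (after the try/except). Output: XNZSA

Answer: XNZSA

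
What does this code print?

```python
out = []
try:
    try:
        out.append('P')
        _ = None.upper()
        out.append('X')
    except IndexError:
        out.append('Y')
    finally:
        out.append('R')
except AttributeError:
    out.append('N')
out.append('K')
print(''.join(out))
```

Execution trace: 'P' (try body) → 'R' (finally) → 'N' (outer except AttributeError) → 'K' (after the try/except). Output: PRNK

Answer: PRNK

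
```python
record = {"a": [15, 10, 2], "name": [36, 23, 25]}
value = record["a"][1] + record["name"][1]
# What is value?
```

Trace:
`record = {"a": [15, 10, 2], "name": [36, 23, 25]}` → record = {'a': [15, 10, 2], 'name': [36, 23, 25]}
`value = record["a"][1] + record["name"][1]` → value = 33
So value = 33

Answer: 33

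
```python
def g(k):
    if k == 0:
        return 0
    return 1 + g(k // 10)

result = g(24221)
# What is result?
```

Count of digits of 24221: 5

Answer: 5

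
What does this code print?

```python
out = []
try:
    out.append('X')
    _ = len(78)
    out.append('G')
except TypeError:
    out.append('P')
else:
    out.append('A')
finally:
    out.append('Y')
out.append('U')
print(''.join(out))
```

Execution trace: 'X' (try body) → 'P' (except TypeError) → 'Y' (finally) → 'U' (after the try/except). Output: XPYU

Answer: XPYU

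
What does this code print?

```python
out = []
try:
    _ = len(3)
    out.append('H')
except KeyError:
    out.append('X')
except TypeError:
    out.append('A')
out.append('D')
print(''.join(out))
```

Execution trace: 'A' (except TypeError) → 'D' (after the try/except). Output: AD

Answer: AD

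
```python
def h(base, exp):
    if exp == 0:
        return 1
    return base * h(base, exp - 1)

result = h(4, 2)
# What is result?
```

h(4, 2) = 4 * 4 = 16

Answer: 16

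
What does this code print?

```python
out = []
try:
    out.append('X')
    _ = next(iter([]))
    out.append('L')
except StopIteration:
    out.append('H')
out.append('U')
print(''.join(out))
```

Execution trace: 'X' (try body) → 'H' (except StopIteration) → 'U' (after the try/except). Output: XHU

Answer: XHU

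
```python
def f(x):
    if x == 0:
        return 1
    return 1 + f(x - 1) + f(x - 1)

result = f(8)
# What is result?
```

f(x) = 1 + 2·f(x-1), f(0)=1. Closed form: (1+1)·2^8 - 1 = 511.

Answer: 511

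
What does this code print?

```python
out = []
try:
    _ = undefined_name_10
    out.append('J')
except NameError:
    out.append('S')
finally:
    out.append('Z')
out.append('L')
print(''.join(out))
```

Execution trace: 'S' (except NameError) → 'Z' (finally) → 'L' (after the try/except). Output: SZL

Answer: SZL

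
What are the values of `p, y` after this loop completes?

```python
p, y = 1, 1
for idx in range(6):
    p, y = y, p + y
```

Fibonacci: after 6 iterations
`p, y` takes the values: (1, 1) → (1, 2) → (2, 3) → (3, 5) → (5, 8) → (8, 13) → (13, 21)

Answer: 13, 21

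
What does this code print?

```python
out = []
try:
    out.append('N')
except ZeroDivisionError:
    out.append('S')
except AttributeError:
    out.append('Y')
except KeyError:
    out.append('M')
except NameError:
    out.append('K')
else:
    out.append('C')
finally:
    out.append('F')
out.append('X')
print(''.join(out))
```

Execution trace: 'N' (try body, no exception) → 'C' (else) → 'F' (finally) → 'X' (after the try/except). Output: NCFX

Answer: NCFX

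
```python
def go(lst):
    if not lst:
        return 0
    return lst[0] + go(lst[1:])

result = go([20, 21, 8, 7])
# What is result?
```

20 + 21 + 8 + 7 + 0 = 56

Answer: 56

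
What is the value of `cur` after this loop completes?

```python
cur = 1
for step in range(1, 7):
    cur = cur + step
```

Start at 1, add 1 through 6
`cur` takes the values: 1 → 2 → 4 → 7 → 11 → 16 → 22

Answer: 22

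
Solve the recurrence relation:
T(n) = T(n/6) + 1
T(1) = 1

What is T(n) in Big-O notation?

Each step divides n by 6 and adds 1. After log_6(n) steps we reach T(1)=1. So T(n) = 1·log_6(n) + 1 = O(log n).

Answer: O(log n)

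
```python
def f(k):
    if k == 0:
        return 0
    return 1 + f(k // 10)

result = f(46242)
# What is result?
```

Count of digits of 46242: 5

Answer: 5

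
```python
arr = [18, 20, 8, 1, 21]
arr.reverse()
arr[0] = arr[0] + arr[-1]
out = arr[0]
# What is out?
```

Trace:
`arr = [18, 20, 8, 1, 21]` → arr = [18, 20, 8, 1, 21]
`arr.reverse()` → arr = [21, 1, 8, 20, 18]
`arr[0] = arr[0] + arr[-1]` → arr = [39, 1, 8, 20, 18]
`out = arr[0]` → out = 39
So out = 39

Answer: 39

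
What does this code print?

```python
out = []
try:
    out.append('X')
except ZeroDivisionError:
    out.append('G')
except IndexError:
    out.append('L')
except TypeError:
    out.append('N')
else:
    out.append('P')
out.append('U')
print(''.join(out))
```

Execution trace: 'X' (try body, no exception) → 'P' (else) → 'U' (after the try/except). Output: XPU

Answer: XPU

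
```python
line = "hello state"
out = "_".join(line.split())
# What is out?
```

Trace:
`line = "hello state"` → line = 'hello state'
`out = "_".join(line.split())` → out = 'hello_state'
So out = 'hello_state'

Answer: 'hello_state'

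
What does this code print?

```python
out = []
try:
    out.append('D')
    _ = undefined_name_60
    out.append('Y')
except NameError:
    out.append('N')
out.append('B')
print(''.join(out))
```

Execution trace: 'D' (try body) → 'N' (except NameError) → 'B' (after the try/except). Output: DNB

Answer: DNB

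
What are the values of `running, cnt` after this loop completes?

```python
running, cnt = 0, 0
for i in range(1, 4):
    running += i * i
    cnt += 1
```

Sum of squares and count
`running, cnt` takes the values: (0, 0) → (1, 0) → (1, 1) → (5, 1) → (5, 2) → (14, 2) → (14, 3)

Answer: 14, 3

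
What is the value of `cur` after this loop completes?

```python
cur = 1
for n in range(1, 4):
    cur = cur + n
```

Start at 1, add 1 through 3
`cur` takes the values: 1 → 2 → 4 → 7

Answer: 7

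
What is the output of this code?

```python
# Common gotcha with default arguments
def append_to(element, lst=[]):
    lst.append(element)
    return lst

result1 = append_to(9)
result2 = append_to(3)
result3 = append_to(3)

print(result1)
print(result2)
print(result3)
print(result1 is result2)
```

Key concept: mutable default argument gotcha.
Step by step:
`result1 = append_to(9)` → result1 = [9]
`result2 = append_to(3)` → result1 = [9, 3] (same object as result2); result2 = [9, 3] (same object as result1)
`result3 = append_to(3)` → result1 = [9, 3, 3] (same object as result2, result3); result2 = [9, 3, 3] (same object as result1, result3); result3 = [9, 3, 3] (same object as result1, result2)
`print(result1)` → prints [9, 3, 3]
`print(result2)` → prints [9, 3, 3]
`print(result3)` → prints [9, 3, 3]
`print(result1 is result2)` → prints True

Answer:
[9, 3, 3]
[9, 3, 3]
[9, 3, 3]
True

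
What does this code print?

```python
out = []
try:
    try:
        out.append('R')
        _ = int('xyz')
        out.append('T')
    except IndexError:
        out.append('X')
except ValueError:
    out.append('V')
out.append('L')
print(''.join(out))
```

Execution trace: 'R' (try body) → 'V' (outer except ValueError) → 'L' (after the try/except). Output: RVL

Answer: RVL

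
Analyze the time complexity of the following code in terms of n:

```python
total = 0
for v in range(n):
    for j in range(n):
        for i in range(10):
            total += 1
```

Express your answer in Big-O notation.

Each loop level contributes: n × n × 1. Multiplying the contributions gives O(n^2).

Answer: O(n^2)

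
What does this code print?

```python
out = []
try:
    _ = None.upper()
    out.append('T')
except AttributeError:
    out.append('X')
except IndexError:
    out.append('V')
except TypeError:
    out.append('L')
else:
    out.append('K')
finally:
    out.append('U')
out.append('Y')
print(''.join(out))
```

Execution trace: 'X' (except AttributeError) → 'U' (finally) → 'Y' (after the try/except). Output: XUY

Answer: XUY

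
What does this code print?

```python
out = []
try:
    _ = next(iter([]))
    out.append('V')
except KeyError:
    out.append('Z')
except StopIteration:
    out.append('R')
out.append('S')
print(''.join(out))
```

Execution trace: 'R' (except StopIteration) → 'S' (after the try/except). Output: RS

Answer: RS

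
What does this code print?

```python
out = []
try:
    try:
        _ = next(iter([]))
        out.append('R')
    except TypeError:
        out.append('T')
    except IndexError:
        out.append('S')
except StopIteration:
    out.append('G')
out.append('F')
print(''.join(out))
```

Execution trace: 'G' (outer except StopIteration) → 'F' (after the try/except). Output: GF

Answer: GF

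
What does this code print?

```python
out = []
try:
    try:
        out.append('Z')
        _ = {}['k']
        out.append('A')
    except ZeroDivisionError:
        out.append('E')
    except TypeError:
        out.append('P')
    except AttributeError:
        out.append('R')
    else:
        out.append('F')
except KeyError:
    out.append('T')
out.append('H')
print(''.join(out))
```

Execution trace: 'Z' (try body) → 'T' (outer except KeyError) → 'H' (after the try/except). Output: ZTH

Answer: ZTH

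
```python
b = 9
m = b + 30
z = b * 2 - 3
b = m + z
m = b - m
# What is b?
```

Trace:
`b = 9` → b = 9
`m = b + 30` → m = 39
`z = b * 2 - 3` → z = 15
`b = m + z` → b = 54
`m = b - m` → m = 15
So b = 54

Answer: 54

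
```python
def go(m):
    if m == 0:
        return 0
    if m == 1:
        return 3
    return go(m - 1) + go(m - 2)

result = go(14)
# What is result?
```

Build up from base cases: go(0)=0, go(1)=3, go(2)=3, go(3)=6, go(4)=9, go(5)=15, go(6)=24, ..., go(14)=1131

Answer: 1131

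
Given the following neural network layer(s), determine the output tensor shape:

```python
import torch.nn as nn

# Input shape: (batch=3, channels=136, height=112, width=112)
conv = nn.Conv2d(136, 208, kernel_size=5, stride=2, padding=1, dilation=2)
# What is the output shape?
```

Input: (3, 136, 112, 112) -> Output: (3, 208, 53, 53)

Answer: (3, 208, 53, 53)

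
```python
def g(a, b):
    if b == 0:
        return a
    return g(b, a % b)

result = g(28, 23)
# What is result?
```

g(28, 23) -> g(23, 5) -> g(5, 3) -> g(3, 2) -> g(2, 1) -> g(1, 0) -> 1

Answer: 1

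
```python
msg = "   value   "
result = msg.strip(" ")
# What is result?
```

Trace:
`msg = "   value   "` → msg = '   value   '
`result = msg.strip(" ")` → result = 'value'
So result = 'value'

Answer: 'value'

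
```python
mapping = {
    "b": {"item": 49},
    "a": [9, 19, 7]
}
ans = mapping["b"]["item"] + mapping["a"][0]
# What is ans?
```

Trace:
`mapping = { ...` → mapping = {'b': {'item': 49}, 'a': [9, 19, 7]}
`ans = mapping["b"]["item"] + mapping["a"][0]` → ans = 58
So ans = 58

Answer: 58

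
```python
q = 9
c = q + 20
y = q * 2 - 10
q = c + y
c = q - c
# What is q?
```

Trace:
`q = 9` → q = 9
`c = q + 20` → c = 29
`y = q * 2 - 10` → y = 8
`q = c + y` → q = 37
`c = q - c` → c = 8
So q = 37

Answer: 37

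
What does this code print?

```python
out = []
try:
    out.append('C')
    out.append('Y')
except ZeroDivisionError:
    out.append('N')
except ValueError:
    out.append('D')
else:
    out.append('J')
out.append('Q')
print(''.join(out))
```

Execution trace: 'C' (try body) → 'Y' (try body, no exception) → 'J' (else) → 'Q' (after the try/except). Output: CYJQ

Answer: CYJQ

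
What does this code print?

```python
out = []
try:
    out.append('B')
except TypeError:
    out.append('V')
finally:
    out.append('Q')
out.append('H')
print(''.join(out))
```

Execution trace: 'B' (try body, no exception) → 'Q' (finally) → 'H' (after the try/except). Output: BQH

Answer: BQH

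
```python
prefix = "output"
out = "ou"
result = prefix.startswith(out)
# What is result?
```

Trace:
`prefix = "output"` → prefix = 'output'
`out = "ou"` → out = 'ou'
`result = prefix.startswith(out)` → result = True
So result = True

Answer: True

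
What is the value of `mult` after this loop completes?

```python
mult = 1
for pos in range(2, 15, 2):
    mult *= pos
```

Product of even numbers 2 to 14
`mult` takes the values: 1 → 2 → 8 → 48 → 384 → 3840 → 46080 → 645120

Answer: 645120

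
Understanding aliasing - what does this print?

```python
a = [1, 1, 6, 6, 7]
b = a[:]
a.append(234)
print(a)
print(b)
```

Key concept: slice [:] creates copy.
Step by step:
`a = [1, 1, 6, 6, 7]` → a = [1, 1, 6, 6, 7]
`b = a[:]` → b = [1, 1, 6, 6, 7]
`a.append(234)` → a = [1, 1, 6, 6, 7, 234]
`print(a)` → prints [1, 1, 6, 6, 7, 234]
`print(b)` → prints [1, 1, 6, 6, 7]

Answer:
[1, 1, 6, 6, 7, 234]
[1, 1, 6, 6, 7]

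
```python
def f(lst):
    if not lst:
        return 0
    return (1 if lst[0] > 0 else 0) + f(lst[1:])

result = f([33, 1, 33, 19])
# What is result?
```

Count of positive elements in [33, 1, 33, 19] = 4

Answer: 4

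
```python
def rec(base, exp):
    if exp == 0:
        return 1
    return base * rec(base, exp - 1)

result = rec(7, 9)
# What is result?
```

rec(7, 9) = 7 * 7 * 7 * 7 * 7 * 7 * 7 * 7 * 7 = 40353607

Answer: 40353607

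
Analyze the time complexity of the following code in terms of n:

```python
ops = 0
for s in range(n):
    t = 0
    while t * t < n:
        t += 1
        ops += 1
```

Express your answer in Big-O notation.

Each loop level contributes: n × √n. Multiplying the contributions gives O(n√n).

Answer: O(n√n)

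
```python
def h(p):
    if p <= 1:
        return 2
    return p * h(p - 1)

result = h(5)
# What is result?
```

h(5) = 5 * 4 * 3 * 2 * 2 = 240

Answer: 240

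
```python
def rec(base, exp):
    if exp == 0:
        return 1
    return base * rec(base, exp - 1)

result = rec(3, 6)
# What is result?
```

rec(3, 6) = 3 * 3 * 3 * 3 * 3 * 3 = 729

Answer: 729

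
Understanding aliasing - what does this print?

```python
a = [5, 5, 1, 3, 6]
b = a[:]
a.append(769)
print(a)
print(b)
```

Key concept: slice [:] creates copy.
Step by step:
`a = [5, 5, 1, 3, 6]` → a = [5, 5, 1, 3, 6]
`b = a[:]` → b = [5, 5, 1, 3, 6]
`a.append(769)` → a = [5, 5, 1, 3, 6, 769]
`print(a)` → prints [5, 5, 1, 3, 6, 769]
`print(b)` → prints [5, 5, 1, 3, 6]

Answer:
[5, 5, 1, 3, 6, 769]
[5, 5, 1, 3, 6]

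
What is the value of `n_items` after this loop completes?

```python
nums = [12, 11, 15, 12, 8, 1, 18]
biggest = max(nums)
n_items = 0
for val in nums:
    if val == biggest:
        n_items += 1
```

Count of max value 18 in [12, 11, 15, 12, 8, 1, 18]
`n_items` takes the values: 0 → 1

Answer: 1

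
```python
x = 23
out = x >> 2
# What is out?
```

Trace:
`x = 23` → x = 23
`out = x >> 2` → out = 5
So out = 5

Answer: 5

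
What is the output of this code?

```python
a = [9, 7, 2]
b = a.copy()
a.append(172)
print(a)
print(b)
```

Key concept: list.copy() creates independent copy.
Step by step:
`a = [9, 7, 2]` → a = [9, 7, 2]
`b = a.copy()` → b = [9, 7, 2]
`a.append(172)` → a = [9, 7, 2, 172]
`print(a)` → prints [9, 7, 2, 172]
`print(b)` → prints [9, 7, 2]

Answer:
[9, 7, 2, 172]
[9, 7, 2]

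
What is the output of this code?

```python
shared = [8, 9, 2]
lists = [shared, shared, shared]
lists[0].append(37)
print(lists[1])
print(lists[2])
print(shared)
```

Key concept: list of same reference.
Step by step:
`shared = [8, 9, 2]` → shared = [8, 9, 2]
`lists = [shared, shared, shared]` → lists = [[8, 9, 2], [8, 9, 2], [8, 9, 2]]
`lists[0].append(37)` → shared = [8, 9, 2, 37]; lists = [[8, 9, 2, 37], [8, 9, 2, 37], [8, 9, 2, 37]]
`print(lists[1])` → prints [8, 9, 2, 37]
`print(lists[2])` → prints [8, 9, 2, 37]
`print(shared)` → prints [8, 9, 2, 37]

Answer:
[8, 9, 2, 37]
[8, 9, 2, 37]
[8, 9, 2, 37]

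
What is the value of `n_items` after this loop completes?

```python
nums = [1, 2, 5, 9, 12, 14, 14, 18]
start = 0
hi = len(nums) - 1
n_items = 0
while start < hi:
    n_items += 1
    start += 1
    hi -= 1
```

Iterations until pointers meet (list length 8)
`n_items` takes the values: 0 → 1 → 2 → 3 → 4

Answer: 4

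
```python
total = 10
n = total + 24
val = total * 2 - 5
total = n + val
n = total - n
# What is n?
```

Trace:
`total = 10` → total = 10
`n = total + 24` → n = 34
`val = total * 2 - 5` → val = 15
`total = n + val` → total = 49
`n = total - n` → n = 15
So n = 15

Answer: 15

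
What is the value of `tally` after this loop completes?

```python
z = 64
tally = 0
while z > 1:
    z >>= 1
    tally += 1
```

Count right shifts until 1
`tally` takes the values: 0 → 1 → 2 → 3 → 4 → 5 → 6

Answer: 6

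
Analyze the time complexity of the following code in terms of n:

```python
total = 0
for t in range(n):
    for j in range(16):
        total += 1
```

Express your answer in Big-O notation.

Each loop level contributes: n × 1. Multiplying the contributions gives O(n).

Answer: O(n)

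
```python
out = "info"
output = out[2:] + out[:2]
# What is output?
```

Trace:
`out = "info"` → out = 'info'
`output = out[2:] + out[:2]` → output = 'foin'
So output = 'foin'

Answer: 'foin'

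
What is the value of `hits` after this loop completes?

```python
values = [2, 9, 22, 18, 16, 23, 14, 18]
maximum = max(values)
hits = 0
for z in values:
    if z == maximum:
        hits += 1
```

Count of max value 23 in [2, 9, 22, 18, 16, 23, 14, 18]
`hits` takes the values: 0 → 1

Answer: 1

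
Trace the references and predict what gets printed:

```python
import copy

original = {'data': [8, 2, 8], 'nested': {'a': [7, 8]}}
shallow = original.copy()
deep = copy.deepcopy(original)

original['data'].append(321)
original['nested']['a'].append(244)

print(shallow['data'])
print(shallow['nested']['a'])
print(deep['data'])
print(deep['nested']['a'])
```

Key concept: comparing shallow vs deep copy.
Step by step:
`original = {'data': [8, 2, 8], 'nested': {'a': [7, 8]}}` → original = {'data': [8, 2, 8], 'nested': {'a': [7, 8]}}
`shallow = original.copy()` → shallow = {'data': [8, 2, 8], 'nested': {'a': [7, 8]}}
`deep = copy.deepcopy(original)` → deep = {'data': [8, 2, 8], 'nested': {'a': [7, 8]}}
`original['data'].append(321)` → original = {'data': [8, 2, 8, 321], 'nested': {'a': [7, 8]}}; shallow = {'data': [8, 2, 8, 321], 'nested': {'a': [7, 8]}}
`original['nested']['a'].append(244)` → original = {'data': [8, 2, 8, 321], 'nested': {'a': [7, 8, 244]}}; shallow = {'data': [8, 2, 8, 321], 'nested': {'a': [7, 8, 244]}}
`print(shallow['data'])` → prints [8, 2, 8, 321]
`print(shallow['nested']['a'])` → prints [7, 8, 244]
`print(deep['data'])` → prints [8, 2, 8]
`print(deep['nested']['a'])` → prints [7, 8]

Answer:
[8, 2, 8, 321]
[7, 8, 244]
[8, 2, 8]
[7, 8]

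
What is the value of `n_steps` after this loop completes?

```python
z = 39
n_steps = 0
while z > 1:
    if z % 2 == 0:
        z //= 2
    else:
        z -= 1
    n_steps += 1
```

Steps to reduce 39 to 1
`n_steps` takes the values: 0 → 1 → 2 → 3 → 4 → 5 → 6 → 7 → 8

Answer: 8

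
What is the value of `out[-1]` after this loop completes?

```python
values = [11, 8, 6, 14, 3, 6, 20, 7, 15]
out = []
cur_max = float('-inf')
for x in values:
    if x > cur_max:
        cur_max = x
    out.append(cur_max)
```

Running max ends at 20
`out` takes the values: [] → [11] → [11, 11] → [11, 11, 11] → [11, 11, 11, 14] → [11, 11, 11, 14, 14] → [11, 11, 11, 14, 14, 14] → [11, 11, 11, 14, 14, 14, 20] → [11, 11, 11, 14, 14, 14, 20, 20] → [11, 11, 11, 14, 14, 14, 20, 20, 20]
So `out[-1]` = 20

Answer: 20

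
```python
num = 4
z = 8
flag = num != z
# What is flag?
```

Trace:
`num = 4` → num = 4
`z = 8` → z = 8
`flag = num != z` → flag = True
So flag = True

Answer: True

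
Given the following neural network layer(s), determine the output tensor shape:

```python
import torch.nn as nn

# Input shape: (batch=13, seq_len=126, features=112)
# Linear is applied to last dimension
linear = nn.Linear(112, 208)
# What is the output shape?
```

Input: (13, 126, 112) -> Output: (13, 126, 208)

Answer: (13, 126, 208)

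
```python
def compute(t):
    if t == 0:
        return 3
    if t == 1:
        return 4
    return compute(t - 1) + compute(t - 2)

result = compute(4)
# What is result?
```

Build up from base cases: compute(0)=3, compute(1)=4, compute(2)=7, compute(3)=11, compute(4)=18

Answer: 18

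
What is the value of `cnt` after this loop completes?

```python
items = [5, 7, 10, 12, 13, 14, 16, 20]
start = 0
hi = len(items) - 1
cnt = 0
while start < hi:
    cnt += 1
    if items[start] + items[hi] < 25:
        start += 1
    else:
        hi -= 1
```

Steps to find pair summing to 25
`cnt` takes the values: 0 → 1 → 2 → 3 → 4 → 5 → 6 → 7

Answer: 7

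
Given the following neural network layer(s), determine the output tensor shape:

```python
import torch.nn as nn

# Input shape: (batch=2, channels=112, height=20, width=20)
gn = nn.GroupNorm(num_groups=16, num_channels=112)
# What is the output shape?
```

Input: (2, 112, 20, 20) -> Output: (2, 112, 20, 20)

Answer: (2, 112, 20, 20)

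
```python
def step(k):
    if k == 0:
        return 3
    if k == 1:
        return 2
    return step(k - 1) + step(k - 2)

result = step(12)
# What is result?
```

Build up from base cases: step(0)=3, step(1)=2, step(2)=5, step(3)=7, step(4)=12, step(5)=19, step(6)=31, ..., step(12)=555

Answer: 555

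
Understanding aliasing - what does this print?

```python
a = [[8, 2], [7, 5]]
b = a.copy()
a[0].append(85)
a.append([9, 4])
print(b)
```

Key concept: shallow copy with nested lists.
Step by step:
`a = [[8, 2], [7, 5]]` → a = [[8, 2], [7, 5]]
`b = a.copy()` → b = [[8, 2], [7, 5]]
`a[0].append(85)` → a = [[8, 2, 85], [7, 5]]; b = [[8, 2, 85], [7, 5]]
`a.append([9, 4])` → a = [[8, 2, 85], [7, 5], [9, 4]]
`print(b)` → prints [[8, 2, 85], [7, 5]]

Answer: [[8, 2, 85], [7, 5]]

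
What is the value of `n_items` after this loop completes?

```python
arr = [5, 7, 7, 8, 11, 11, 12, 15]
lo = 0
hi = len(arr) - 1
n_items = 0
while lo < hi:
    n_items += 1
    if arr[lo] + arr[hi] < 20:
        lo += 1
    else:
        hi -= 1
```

Steps to find pair summing to 20
`n_items` takes the values: 0 → 1 → 2 → 3 → 4 → 5 → 6 → 7

Answer: 7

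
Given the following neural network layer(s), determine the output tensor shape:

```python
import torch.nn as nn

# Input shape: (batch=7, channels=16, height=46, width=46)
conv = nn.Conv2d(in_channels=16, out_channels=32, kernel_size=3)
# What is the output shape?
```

Input: (7, 16, 46, 46) -> Output: (7, 32, 44, 44)

Answer: (7, 32, 44, 44)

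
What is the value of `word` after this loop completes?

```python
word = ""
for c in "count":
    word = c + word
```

Reverse 'count'
`word` takes the values: "" → "c" → "oc" → "uoc" → "nuoc" → "tnuoc"

Answer: "tnuoc"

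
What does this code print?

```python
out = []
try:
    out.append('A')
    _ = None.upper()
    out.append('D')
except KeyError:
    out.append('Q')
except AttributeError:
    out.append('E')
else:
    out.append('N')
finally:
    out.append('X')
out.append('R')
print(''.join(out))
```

Execution trace: 'A' (try body) → 'E' (except AttributeError) → 'X' (finally) → 'R' (after the try/except). Output: AEXR

Answer: AEXR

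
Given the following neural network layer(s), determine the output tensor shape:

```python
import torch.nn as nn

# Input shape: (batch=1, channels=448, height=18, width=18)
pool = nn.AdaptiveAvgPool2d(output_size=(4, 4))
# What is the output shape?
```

Input: (1, 448, 18, 18) -> Output: (1, 448, 4, 4)

Answer: (1, 448, 4, 4)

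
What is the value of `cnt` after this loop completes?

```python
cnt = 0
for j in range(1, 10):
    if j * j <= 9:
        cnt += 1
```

Count numbers where j² ≤ 9
`cnt` takes the values: 0 → 1 → 2 → 3

Answer: 3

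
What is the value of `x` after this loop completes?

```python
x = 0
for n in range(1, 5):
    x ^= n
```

XOR of 1 to 4
`x` takes the values: 0 → 1 → 3 → 0 → 4

Answer: 4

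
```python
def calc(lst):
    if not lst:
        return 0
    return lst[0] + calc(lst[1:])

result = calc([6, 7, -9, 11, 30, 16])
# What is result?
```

6 + 7 + (-9) + 11 + 30 + 16 + 0 = 61

Answer: 61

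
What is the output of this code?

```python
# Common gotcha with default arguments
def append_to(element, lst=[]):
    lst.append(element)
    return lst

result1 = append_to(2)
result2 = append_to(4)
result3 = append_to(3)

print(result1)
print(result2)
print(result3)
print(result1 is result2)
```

Key concept: mutable default argument gotcha.
Step by step:
`result1 = append_to(2)` → result1 = [2]
`result2 = append_to(4)` → result1 = [2, 4] (same object as result2); result2 = [2, 4] (same object as result1)
`result3 = append_to(3)` → result1 = [2, 4, 3] (same object as result2, result3); result2 = [2, 4, 3] (same object as result1, result3); result3 = [2, 4, 3] (same object as result1, result2)
`print(result1)` → prints [2, 4, 3]
`print(result2)` → prints [2, 4, 3]
`print(result3)` → prints [2, 4, 3]
`print(result1 is result2)` → prints True

Answer:
[2, 4, 3]
[2, 4, 3]
[2, 4, 3]
True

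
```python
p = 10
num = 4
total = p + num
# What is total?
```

Trace:
`p = 10` → p = 10
`num = 4` → num = 4
`total = p + num` → total = 14
So total = 14

Answer: 14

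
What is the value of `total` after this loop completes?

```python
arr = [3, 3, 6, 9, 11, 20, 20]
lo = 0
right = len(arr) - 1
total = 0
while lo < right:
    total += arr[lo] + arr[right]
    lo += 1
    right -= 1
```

Sum of pairs from ends
`total` takes the values: 0 → 23 → 46 → 63

Answer: 63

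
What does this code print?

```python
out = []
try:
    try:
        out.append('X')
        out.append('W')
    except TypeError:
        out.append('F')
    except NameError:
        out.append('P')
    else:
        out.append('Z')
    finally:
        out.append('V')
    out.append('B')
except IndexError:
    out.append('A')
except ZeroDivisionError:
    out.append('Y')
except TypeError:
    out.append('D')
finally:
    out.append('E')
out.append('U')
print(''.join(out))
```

Execution trace: 'X' (inner try body) → 'W' (inner try body, no exception) → 'Z' (inner else) → 'V' (inner finally) → 'B' (try body, no exception) → 'E' (finally) → 'U' (after the try/except). Output: XWZVBEU

Answer: XWZVBEU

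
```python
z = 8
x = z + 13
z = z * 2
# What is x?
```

Trace:
`z = 8` → z = 8
`x = z + 13` → x = 21
`z = z * 2` → z = 16
So x = 21

Answer: 21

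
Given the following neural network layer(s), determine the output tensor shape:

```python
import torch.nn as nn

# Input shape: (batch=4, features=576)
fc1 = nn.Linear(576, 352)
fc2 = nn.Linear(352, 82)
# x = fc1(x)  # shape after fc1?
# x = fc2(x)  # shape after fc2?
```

Input: (4, 576) -> after fc1: (4, 352) -> Output: (4, 82)

Answer: (4, 82)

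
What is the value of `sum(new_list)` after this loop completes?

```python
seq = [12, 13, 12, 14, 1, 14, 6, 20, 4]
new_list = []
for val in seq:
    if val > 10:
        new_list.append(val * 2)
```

Sum of doubled values > 10
`new_list` takes the values: [] → [24] → [24, 26] → [24, 26, 24] → [24, 26, 24, 28] → [24, 26, 24, 28, 28] → [24, 26, 24, 28, 28, 40]
So `sum(new_list)` = 170

Answer: 170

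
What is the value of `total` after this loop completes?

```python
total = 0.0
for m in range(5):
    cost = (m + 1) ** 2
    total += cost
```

Sum of squared losses 1² + 2² + ... + 5²
`total` takes the values: 0.0 → 1.0 → 5.0 → 14.0 → 30.0 → 55.0

Answer: 55.0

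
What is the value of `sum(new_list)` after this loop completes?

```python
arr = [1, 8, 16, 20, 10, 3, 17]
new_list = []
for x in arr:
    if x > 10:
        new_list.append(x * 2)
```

Sum of doubled values > 10
`new_list` takes the values: [] → [32] → [32, 40] → [32, 40, 34]
So `sum(new_list)` = 106

Answer: 106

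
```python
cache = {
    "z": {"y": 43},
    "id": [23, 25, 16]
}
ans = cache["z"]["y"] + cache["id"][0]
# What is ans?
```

Trace:
`cache = { ...` → cache = {'z': {'y': 43}, 'id': [23, 25, 16]}
`ans = cache["z"]["y"] + cache["id"][0]` → ans = 66
So ans = 66

Answer: 66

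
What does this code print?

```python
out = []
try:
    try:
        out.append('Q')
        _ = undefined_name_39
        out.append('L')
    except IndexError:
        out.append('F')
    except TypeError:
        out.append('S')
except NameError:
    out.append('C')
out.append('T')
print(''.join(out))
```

Execution trace: 'Q' (try body) → 'C' (outer except NameError) → 'T' (after the try/except). Output: QCT

Answer: QCT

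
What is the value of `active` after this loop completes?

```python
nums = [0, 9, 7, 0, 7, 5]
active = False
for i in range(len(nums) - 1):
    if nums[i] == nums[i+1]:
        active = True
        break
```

Check consecutive duplicates in [0, 9, 7, 0, 7, 5]
`active` takes the values: False

Answer: False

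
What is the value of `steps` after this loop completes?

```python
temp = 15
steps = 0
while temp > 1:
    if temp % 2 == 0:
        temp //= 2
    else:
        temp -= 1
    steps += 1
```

Steps to reduce 15 to 1
`steps` takes the values: 0 → 1 → 2 → 3 → 4 → 5 → 6

Answer: 6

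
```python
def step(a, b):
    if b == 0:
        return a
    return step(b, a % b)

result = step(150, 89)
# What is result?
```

step(150, 89) -> step(89, 61) -> step(61, 28) -> step(28, 5) -> step(5, 3) -> step(3, 2) -> step(2, 1) -> step(1, 0) -> 1

Answer: 1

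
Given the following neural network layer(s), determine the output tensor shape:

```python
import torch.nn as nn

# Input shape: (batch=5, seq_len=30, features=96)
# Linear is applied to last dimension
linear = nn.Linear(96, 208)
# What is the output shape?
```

Input: (5, 30, 96) -> Output: (5, 30, 208)

Answer: (5, 30, 208)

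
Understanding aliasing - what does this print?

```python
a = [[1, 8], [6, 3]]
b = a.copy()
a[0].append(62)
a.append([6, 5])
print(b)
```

Key concept: shallow copy with nested lists.
Step by step:
`a = [[1, 8], [6, 3]]` → a = [[1, 8], [6, 3]]
`b = a.copy()` → b = [[1, 8], [6, 3]]
`a[0].append(62)` → a = [[1, 8, 62], [6, 3]]; b = [[1, 8, 62], [6, 3]]
`a.append([6, 5])` → a = [[1, 8, 62], [6, 3], [6, 5]]
`print(b)` → prints [[1, 8, 62], [6, 3]]

Answer: [[1, 8, 62], [6, 3]]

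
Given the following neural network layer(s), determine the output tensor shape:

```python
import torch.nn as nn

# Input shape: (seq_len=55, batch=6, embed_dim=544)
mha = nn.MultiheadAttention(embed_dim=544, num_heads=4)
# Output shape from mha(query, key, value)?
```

Input: (55, 6, 544) -> Output: (55, 6, 544)

Answer: (55, 6, 544)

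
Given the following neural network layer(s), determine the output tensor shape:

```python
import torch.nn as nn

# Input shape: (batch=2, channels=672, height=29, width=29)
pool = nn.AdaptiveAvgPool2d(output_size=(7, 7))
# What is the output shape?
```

Input: (2, 672, 29, 29) -> Output: (2, 672, 7, 7)

Answer: (2, 672, 7, 7)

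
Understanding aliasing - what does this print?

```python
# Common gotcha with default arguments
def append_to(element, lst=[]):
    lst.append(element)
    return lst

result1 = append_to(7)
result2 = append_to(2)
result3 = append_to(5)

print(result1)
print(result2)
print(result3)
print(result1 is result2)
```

Key concept: mutable default argument gotcha.
Step by step:
`result1 = append_to(7)` → result1 = [7]
`result2 = append_to(2)` → result1 = [7, 2] (same object as result2); result2 = [7, 2] (same object as result1)
`result3 = append_to(5)` → result1 = [7, 2, 5] (same object as result2, result3); result2 = [7, 2, 5] (same object as result1, result3); result3 = [7, 2, 5] (same object as result1, result2)
`print(result1)` → prints [7, 2, 5]
`print(result2)` → prints [7, 2, 5]
`print(result3)` → prints [7, 2, 5]
`print(result1 is result2)` → prints True

Answer:
[7, 2, 5]
[7, 2, 5]
[7, 2, 5]
True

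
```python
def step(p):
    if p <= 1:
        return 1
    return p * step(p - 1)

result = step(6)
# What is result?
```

step(6) = 6 * 5 * 4 * 3 * 2 * 1 = 720

Answer: 720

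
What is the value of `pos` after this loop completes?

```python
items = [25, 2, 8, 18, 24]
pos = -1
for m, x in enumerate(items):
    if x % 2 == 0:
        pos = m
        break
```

First even number index in [25, 2, 8, 18, 24]
`pos` takes the values: -1 → 1

Answer: 1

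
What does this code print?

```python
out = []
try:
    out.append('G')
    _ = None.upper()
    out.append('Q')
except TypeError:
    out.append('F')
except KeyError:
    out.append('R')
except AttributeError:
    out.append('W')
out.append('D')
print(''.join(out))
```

Execution trace: 'G' (try body) → 'W' (except AttributeError) → 'D' (after the try/except). Output: GWD

Answer: GWD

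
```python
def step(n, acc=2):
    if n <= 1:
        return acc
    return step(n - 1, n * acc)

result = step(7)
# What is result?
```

Accumulator trace (n, acc): (7, 2) -> (6, 14) -> (5, 84) -> (4, 420) -> (3, 1680) -> (2, 5040) -> (1, 10080) -> return 10080

Answer: 10080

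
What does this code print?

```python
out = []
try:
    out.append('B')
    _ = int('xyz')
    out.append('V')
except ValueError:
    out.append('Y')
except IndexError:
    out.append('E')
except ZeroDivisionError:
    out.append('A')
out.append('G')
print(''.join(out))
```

Execution trace: 'B' (try body) → 'Y' (except ValueError) → 'G' (after the try/except). Output: BYG

Answer: BYG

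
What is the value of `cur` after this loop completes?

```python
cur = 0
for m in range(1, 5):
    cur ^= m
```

XOR of 1 to 4
`cur` takes the values: 0 → 1 → 3 → 0 → 4

Answer: 4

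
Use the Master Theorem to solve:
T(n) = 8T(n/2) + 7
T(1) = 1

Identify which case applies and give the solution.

a=8, b=2, f(n)=7. log_2(8) = 3. Since c=0 < 3, Case 1 applies: T(n) = Θ(n^log_b(a)) = O(n^3).

Answer: O(n^3) - Case 1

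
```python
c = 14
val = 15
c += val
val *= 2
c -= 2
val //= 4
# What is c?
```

Trace:
`c = 14` → c = 14
`val = 15` → val = 15
`c += val` → c = 29
`val *= 2` → val = 30
`c -= 2` → c = 27
`val //= 4` → val = 7
So c = 27

Answer: 27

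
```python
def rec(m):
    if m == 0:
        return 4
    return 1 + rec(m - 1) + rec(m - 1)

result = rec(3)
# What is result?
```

rec(m) = 1 + 2·rec(m-1), rec(0)=4. Closed form: (4+1)·2^3 - 1 = 39.

Answer: 39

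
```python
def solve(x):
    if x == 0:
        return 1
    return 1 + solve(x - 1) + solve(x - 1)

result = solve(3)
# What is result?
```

solve(x) = 1 + 2·solve(x-1), solve(0)=1. Closed form: (1+1)·2^3 - 1 = 15.

Answer: 15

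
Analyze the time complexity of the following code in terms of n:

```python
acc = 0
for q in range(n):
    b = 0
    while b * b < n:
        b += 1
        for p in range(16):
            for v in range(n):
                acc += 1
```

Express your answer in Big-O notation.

Each loop level contributes: n × √n × 1 × n. Multiplying the contributions gives O(n^2√n).

Answer: O(n^2√n)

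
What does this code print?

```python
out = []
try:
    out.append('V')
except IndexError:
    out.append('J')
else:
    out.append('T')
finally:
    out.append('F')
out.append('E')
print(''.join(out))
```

Execution trace: 'V' (try body, no exception) → 'T' (else) → 'F' (finally) → 'E' (after the try/except). Output: VTFE

Answer: VTFE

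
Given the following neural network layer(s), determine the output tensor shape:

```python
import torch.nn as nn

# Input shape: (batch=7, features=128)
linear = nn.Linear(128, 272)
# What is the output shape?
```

Input: (7, 128) -> Output: (7, 272)

Answer: (7, 272)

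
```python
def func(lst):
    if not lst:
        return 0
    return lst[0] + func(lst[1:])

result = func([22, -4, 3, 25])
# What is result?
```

22 + (-4) + 3 + 25 + 0 = 46

Answer: 46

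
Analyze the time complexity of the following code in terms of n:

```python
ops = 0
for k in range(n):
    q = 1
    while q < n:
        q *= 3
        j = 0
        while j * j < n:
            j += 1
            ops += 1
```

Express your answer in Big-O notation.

Each loop level contributes: n × log n × √n. Multiplying the contributions gives O(n√n log n).

Answer: O(n√n log n)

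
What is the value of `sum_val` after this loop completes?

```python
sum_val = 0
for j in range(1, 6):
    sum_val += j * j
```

Sum of squares 1² to 5² = 55
`sum_val` takes the values: 0 → 1 → 5 → 14 → 30 → 55

Answer: 55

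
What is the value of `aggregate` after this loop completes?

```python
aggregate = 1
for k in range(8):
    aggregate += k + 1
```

Start at 1, add 1 to 8 = 37
`aggregate` takes the values: 1 → 2 → 4 → 7 → 11 → 16 → 22 → 29 → 37

Answer: 37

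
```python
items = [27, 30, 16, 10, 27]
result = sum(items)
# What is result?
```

Trace:
`items = [27, 30, 16, 10, 27]` → items = [27, 30, 16, 10, 27]
`result = sum(items)` → result = 110
So result = 110

Answer: 110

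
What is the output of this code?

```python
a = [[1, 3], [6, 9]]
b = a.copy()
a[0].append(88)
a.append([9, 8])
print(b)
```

Key concept: shallow copy with nested lists.
Step by step:
`a = [[1, 3], [6, 9]]` → a = [[1, 3], [6, 9]]
`b = a.copy()` → b = [[1, 3], [6, 9]]
`a[0].append(88)` → a = [[1, 3, 88], [6, 9]]; b = [[1, 3, 88], [6, 9]]
`a.append([9, 8])` → a = [[1, 3, 88], [6, 9], [9, 8]]
`print(b)` → prints [[1, 3, 88], [6, 9]]

Answer: [[1, 3, 88], [6, 9]]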